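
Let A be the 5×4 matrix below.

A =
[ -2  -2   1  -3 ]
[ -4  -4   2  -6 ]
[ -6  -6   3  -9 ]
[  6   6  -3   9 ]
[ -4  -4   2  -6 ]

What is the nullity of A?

Row reduce to echelon form.
R2 ← R2 − (2)·R1: [0, 0, 0, 0]
R3 ← R3 − (3)·R1: [0, 0, 0, 0]
R4 ← R4 + (3)·R1: [0, 0, 0, 0]
R5 ← R5 − (2)·R1: [0, 0, 0, 0]
1 nonzero row, so rank(A) = 1.
A has 4 columns; by rank–nullity, nullity = 4 − 1 = 3.

3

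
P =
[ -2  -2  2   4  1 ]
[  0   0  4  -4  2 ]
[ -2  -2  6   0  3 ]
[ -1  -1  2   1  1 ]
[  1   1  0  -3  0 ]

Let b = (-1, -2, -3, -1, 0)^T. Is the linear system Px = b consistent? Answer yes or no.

Row reduce the augmented matrix [P | b].
R3 ← R3 − R1: [0, 0, 4, -4, 2, -2]
R4 ← R4 − (1/2)·R1: [0, 0, 1, -1, 1/2, -1/2]
R5 ← R5 + (1/2)·R1: [0, 0, 1, -1, 1/2, -1/2]
R3 ← R3 − R2: [0, 0, 0, 0, 0, 0]
R4 ← R4 − (1/4)·R2: [0, 0, 0, 0, 0, 0]
R5 ← R5 − (1/4)·R2: [0, 0, 0, 0, 0, 0]
The echelon form has 2 nonzero rows, and every pivot lies in the first 5 columns, so rank(P) = rank([P|b]) = 2.
The system is consistent.

yes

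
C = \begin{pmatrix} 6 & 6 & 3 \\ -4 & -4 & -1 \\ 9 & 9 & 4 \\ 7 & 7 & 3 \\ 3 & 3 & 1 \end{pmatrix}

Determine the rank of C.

Row reduce to echelon form.
R2 ← R2 + (2/3)·R1: [0, 0, 1]
R3 ← R3 − (3/2)·R1: [0, 0, -1/2]
R4 ← R4 − (7/6)·R1: [0, 0, -1/2]
R5 ← R5 − (1/2)·R1: [0, 0, -1/2]
R3 ← R3 + (1/2)·R2: [0, 0, 0]
R4 ← R4 + (1/2)·R2: [0, 0, 0]
R5 ← R5 + (1/2)·R2: [0, 0, 0]
Echelon form has 2 nonzero rows, so rank(C) = 2.

2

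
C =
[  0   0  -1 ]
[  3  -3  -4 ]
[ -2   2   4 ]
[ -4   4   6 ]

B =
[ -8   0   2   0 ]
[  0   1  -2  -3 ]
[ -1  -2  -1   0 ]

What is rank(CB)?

2

First compute CB:
[[  1,   2,   1,   0],
 [-20,   5,  16,   9],
 [ 12,  -6, -12,  -6],
 [ 26,  -8, -22, -12]]
Now row reduce the product.
R2 ← R2 + (20)·R1: [0, 45, 36, 9]
R3 ← R3 − (12)·R1: [0, -30, -24, -6]
R4 ← R4 − (26)·R1: [0, -60, -48, -12]
R3 ← R3 + (2/3)·R2: [0, 0, 0, 0]
R4 ← R4 + (4/3)·R2: [0, 0, 0, 0]
2 nonzero rows, so rank(CB) = 2.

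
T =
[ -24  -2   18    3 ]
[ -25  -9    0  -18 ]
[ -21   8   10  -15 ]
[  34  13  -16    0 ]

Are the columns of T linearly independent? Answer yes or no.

yes

Row reduce T to echelon form.
R2 ← R2 − (25/24)·R1: [0, -83/12, -75/4, -169/8]
R3 ← R3 − (7/8)·R1: [0, 39/4, -23/4, -141/8]
R4 ← R4 + (17/12)·R1: [0, 61/6, 19/2, 17/4]
R3 ← R3 + (117/83)·R2: [0, 0, -2671/83, -7869/166]
R4 ← R4 + (122/83)·R2: [0, 0, -1499/83, -4449/166]
R4 ← R4 − (1499/2671)·R3: [0, 0, 0, -528/2671]
4 pivots among 4 columns.
Every column is a pivot column, so the columns are linearly independent.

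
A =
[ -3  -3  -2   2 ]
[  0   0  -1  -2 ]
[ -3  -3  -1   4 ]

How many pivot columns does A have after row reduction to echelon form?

Row reduce to echelon form.
R3 ← R3 − R1: [0, 0, 1, 2]
R3 ← R3 + R2: [0, 0, 0, 0]
Echelon form has 2 nonzero rows, so rank(A) = 2.
Each nonzero row contributes one pivot column: 2 pivot columns.

2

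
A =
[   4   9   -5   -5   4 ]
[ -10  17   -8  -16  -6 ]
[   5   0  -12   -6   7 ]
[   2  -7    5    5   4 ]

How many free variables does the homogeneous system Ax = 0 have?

1

Row reduce to echelon form.
R2 ← R2 + (5/2)·R1: [0, 79/2, -41/2, -57/2, 4]
R3 ← R3 − (5/4)·R1: [0, -45/4, -23/4, 1/4, 2]
R4 ← R4 − (1/2)·R1: [0, -23/2, 15/2, 15/2, 2]
R3 ← R3 + (45/158)·R2: [0, 0, -1831/158, -1243/158, 248/79]
R4 ← R4 + (23/79)·R2: [0, 0, 121/79, -63/79, 250/79]
R4 ← R4 + (242/1831)·R3: [0, 0, 0, -3364/1831, 6554/1831]
4 nonzero rows, so rank(A) = 4.
A has 5 columns; by rank–nullity, nullity = 5 − 4 = 1.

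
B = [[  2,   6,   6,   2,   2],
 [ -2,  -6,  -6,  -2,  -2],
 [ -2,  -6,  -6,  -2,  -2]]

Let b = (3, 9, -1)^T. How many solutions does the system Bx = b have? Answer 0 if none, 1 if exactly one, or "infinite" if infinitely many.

Row reduce the augmented matrix [B | b].
R2 ← R2 + R1: [0, 0, 0, 0, 0, 12]
R3 ← R3 + R1: [0, 0, 0, 0, 0, 2]
R3 ← R3 − (1/6)·R2: [0, 0, 0, 0, 0, 0]
The echelon form has 2 nonzero rows; the last pivot sits in the augmented column, so rank(B) = 1 but rank([B|b]) = 2.
Since the ranks differ, the system is inconsistent.
It has no solutions.

0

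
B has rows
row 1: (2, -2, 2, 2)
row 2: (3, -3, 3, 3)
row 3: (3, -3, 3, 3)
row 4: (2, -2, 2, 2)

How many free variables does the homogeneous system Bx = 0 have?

3

Row reduce to echelon form.
R2 ← R2 − (3/2)·R1: [0, 0, 0, 0]
R3 ← R3 − (3/2)·R1: [0, 0, 0, 0]
R4 ← R4 − R1: [0, 0, 0, 0]
1 nonzero row, so rank(B) = 1.
B has 4 columns; by rank–nullity, nullity = 4 − 1 = 3.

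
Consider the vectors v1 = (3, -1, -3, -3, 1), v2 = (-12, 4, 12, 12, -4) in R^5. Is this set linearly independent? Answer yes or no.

Form the matrix with these vectors as rows and row reduce.
R2 ← R2 + (4)·R1: [0, 0, 0, 0, 0]
1 nonzero row, so the 2 vectors span a space of dimension 1.
Since 1 < 2, the vectors are linearly dependent.

no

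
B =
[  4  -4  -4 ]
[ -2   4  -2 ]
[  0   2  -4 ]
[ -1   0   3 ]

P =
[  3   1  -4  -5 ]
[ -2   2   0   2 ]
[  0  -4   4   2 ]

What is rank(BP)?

First compute BP:
[[ 20,  12, -32, -36],
 [-14,  14,   0,  14],
 [ -4,  20, -16,  -4],
 [ -3, -13,  16,  11]]
Now row reduce the product.
R2 ← R2 + (7/10)·R1: [0, 112/5, -112/5, -56/5]
R3 ← R3 + (1/5)·R1: [0, 112/5, -112/5, -56/5]
R4 ← R4 + (3/20)·R1: [0, -56/5, 56/5, 28/5]
R3 ← R3 − R2: [0, 0, 0, 0]
R4 ← R4 + (1/2)·R2: [0, 0, 0, 0]
2 nonzero rows, so rank(BP) = 2.

2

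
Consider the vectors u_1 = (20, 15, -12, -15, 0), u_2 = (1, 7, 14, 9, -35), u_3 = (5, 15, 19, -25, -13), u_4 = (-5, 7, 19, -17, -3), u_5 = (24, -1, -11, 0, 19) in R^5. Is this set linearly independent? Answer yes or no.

yes

Form the matrix with these vectors as rows and row reduce.
R2 ← R2 − (1/20)·R1: [0, 25/4, 73/5, 39/4, -35]
R3 ← R3 − (1/4)·R1: [0, 45/4, 22, -85/4, -13]
R4 ← R4 + (1/4)·R1: [0, 43/4, 16, -83/4, -3]
R5 ← R5 − (6/5)·R1: [0, -19, 17/5, 18, 19]
R3 ← R3 − (9/5)·R2: [0, 0, -107/25, -194/5, 50]
R4 ← R4 − (43/25)·R2: [0, 0, -1139/125, -938/25, 286/5]
R5 ← R5 + (76/25)·R2: [0, 0, 5973/125, 1191/25, -437/5]
R4 ← R4 − (1139/535)·R3: [0, 0, 0, 4824/107, -26348/535]
R5 ← R5 + (5973/535)·R3: [0, 0, 0, -41253/107, 251891/535]
R5 ← R5 + (13751/1608)·R4: [0, 0, 0, 0, 19967/402]
5 nonzero rows, so the 5 vectors span a space of dimension 5.
Since 5 = 5, the vectors are linearly independent.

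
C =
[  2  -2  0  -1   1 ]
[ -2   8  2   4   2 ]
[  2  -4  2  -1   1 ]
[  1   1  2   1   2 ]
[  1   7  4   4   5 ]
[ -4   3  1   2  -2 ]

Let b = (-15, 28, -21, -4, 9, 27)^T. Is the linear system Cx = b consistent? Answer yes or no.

yes

Row reduce the augmented matrix [C | b].
R2 ← R2 + R1: [0, 6, 2, 3, 3, 13]
R3 ← R3 − R1: [0, -2, 2, 0, 0, -6]
R4 ← R4 − (1/2)·R1: [0, 2, 2, 3/2, 3/2, 7/2]
R5 ← R5 − (1/2)·R1: [0, 8, 4, 9/2, 9/2, 33/2]
R6 ← R6 + (2)·R1: [0, -1, 1, 0, 0, -3]
R3 ← R3 + (1/3)·R2: [0, 0, 8/3, 1, 1, -5/3]
R4 ← R4 − (1/3)·R2: [0, 0, 4/3, 1/2, 1/2, -5/6]
R5 ← R5 − (4/3)·R2: [0, 0, 4/3, 1/2, 1/2, -5/6]
R6 ← R6 + (1/6)·R2: [0, 0, 4/3, 1/2, 1/2, -5/6]
R4 ← R4 − (1/2)·R3: [0, 0, 0, 0, 0, 0]
R5 ← R5 − (1/2)·R3: [0, 0, 0, 0, 0, 0]
R6 ← R6 − (1/2)·R3: [0, 0, 0, 0, 0, 0]
The echelon form has 3 nonzero rows, and every pivot lies in the first 5 columns, so rank(C) = rank([C|b]) = 3.
The system is consistent.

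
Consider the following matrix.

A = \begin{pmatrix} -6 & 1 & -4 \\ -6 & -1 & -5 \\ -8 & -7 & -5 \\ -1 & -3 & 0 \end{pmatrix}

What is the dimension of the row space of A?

Row reduce to echelon form.
R2 ← R2 − R1: [0, -2, -1]
R3 ← R3 − (4/3)·R1: [0, -25/3, 1/3]
R4 ← R4 − (1/6)·R1: [0, -19/6, 2/3]
R3 ← R3 − (25/6)·R2: [0, 0, 9/2]
R4 ← R4 − (19/12)·R2: [0, 0, 9/4]
R4 ← R4 − (1/2)·R3: [0, 0, 0]
Echelon form has 3 nonzero rows, so rank(A) = 3.
The row space has dimension equal to the rank: 3.

3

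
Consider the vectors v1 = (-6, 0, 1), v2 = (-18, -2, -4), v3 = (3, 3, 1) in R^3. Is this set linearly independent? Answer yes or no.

Form the matrix with these vectors as rows and row reduce.
R2 ← R2 − (3)·R1: [0, -2, -7]
R3 ← R3 + (1/2)·R1: [0, 3, 3/2]
R3 ← R3 + (3/2)·R2: [0, 0, -9]
3 nonzero rows, so the 3 vectors span a space of dimension 3.
Since 3 = 3, the vectors are linearly independent.

yes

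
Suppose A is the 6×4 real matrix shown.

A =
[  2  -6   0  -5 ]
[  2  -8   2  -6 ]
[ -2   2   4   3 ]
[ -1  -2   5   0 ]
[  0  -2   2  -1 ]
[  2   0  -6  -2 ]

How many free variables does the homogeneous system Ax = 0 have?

Row reduce to echelon form.
R2 ← R2 − R1: [0, -2, 2, -1]
R3 ← R3 + R1: [0, -4, 4, -2]
R4 ← R4 + (1/2)·R1: [0, -5, 5, -5/2]
R6 ← R6 − R1: [0, 6, -6, 3]
R3 ← R3 − (2)·R2: [0, 0, 0, 0]
R4 ← R4 − (5/2)·R2: [0, 0, 0, 0]
R5 ← R5 − R2: [0, 0, 0, 0]
R6 ← R6 + (3)·R2: [0, 0, 0, 0]
2 nonzero rows, so rank(A) = 2.
A has 4 columns; by rank–nullity, nullity = 4 − 2 = 2.

2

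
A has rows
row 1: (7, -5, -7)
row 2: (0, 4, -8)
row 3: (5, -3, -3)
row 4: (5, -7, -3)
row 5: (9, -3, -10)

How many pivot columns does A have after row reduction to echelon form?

3

Row reduce to echelon form.
R3 ← R3 − (5/7)·R1: [0, 4/7, 2]
R4 ← R4 − (5/7)·R1: [0, -24/7, 2]
R5 ← R5 − (9/7)·R1: [0, 24/7, -1]
R3 ← R3 − (1/7)·R2: [0, 0, 22/7]
R4 ← R4 + (6/7)·R2: [0, 0, -34/7]
R5 ← R5 − (6/7)·R2: [0, 0, 41/7]
R4 ← R4 + (17/11)·R3: [0, 0, 0]
R5 ← R5 − (41/22)·R3: [0, 0, 0]
Echelon form has 3 nonzero rows, so rank(A) = 3.
Each nonzero row contributes one pivot column: 3 pivot columns.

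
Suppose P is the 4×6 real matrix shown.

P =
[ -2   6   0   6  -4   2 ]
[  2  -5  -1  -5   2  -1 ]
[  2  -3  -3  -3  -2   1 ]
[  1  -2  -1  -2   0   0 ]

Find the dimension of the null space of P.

Row reduce to echelon form.
R2 ← R2 + R1: [0, 1, -1, 1, -2, 1]
R3 ← R3 + R1: [0, 3, -3, 3, -6, 3]
R4 ← R4 + (1/2)·R1: [0, 1, -1, 1, -2, 1]
R3 ← R3 − (3)·R2: [0, 0, 0, 0, 0, 0]
R4 ← R4 − R2: [0, 0, 0, 0, 0, 0]
2 nonzero rows, so rank(P) = 2.
P has 6 columns; by rank–nullity, nullity = 6 − 2 = 4.

4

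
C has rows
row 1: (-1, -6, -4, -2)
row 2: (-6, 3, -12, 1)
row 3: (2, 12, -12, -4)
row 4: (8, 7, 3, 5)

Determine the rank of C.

4

Row reduce to echelon form.
R2 ← R2 − (6)·R1: [0, 39, 12, 13]
R3 ← R3 + (2)·R1: [0, 0, -20, -8]
R4 ← R4 + (8)·R1: [0, -41, -29, -11]
R4 ← R4 + (41/39)·R2: [0, 0, -213/13, 8/3]
R4 ← R4 − (213/260)·R3: [0, 0, 0, 1798/195]
Echelon form has 4 nonzero rows, so rank(C) = 4.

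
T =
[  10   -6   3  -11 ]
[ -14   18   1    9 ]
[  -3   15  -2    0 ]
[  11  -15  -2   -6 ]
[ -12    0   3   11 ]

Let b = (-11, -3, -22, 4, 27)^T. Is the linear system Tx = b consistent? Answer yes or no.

Row reduce the augmented matrix [T | b].
R2 ← R2 + (7/5)·R1: [0, 48/5, 26/5, -32/5, -92/5]
R3 ← R3 + (3/10)·R1: [0, 66/5, -11/10, -33/10, -253/10]
R4 ← R4 − (11/10)·R1: [0, -42/5, -53/10, 61/10, 161/10]
R5 ← R5 + (6/5)·R1: [0, -36/5, 33/5, -11/5, 69/5]
R3 ← R3 − (11/8)·R2: [0, 0, -33/4, 11/2, 0]
R4 ← R4 + (7/8)·R2: [0, 0, -3/4, 1/2, 0]
R5 ← R5 + (3/4)·R2: [0, 0, 21/2, -7, 0]
R4 ← R4 − (1/11)·R3: [0, 0, 0, 0, 0]
R5 ← R5 + (14/11)·R3: [0, 0, 0, 0, 0]
The echelon form has 3 nonzero rows, and every pivot lies in the first 4 columns, so rank(T) = rank([T|b]) = 3.
The system is consistent.

yes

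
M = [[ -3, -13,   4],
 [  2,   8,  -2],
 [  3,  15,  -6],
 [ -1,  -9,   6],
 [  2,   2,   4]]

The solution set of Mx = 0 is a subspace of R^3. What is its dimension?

1

Row reduce to echelon form.
R2 ← R2 + (2/3)·R1: [0, -2/3, 2/3]
R3 ← R3 + R1: [0, 2, -2]
R4 ← R4 − (1/3)·R1: [0, -14/3, 14/3]
R5 ← R5 + (2/3)·R1: [0, -20/3, 20/3]
R3 ← R3 + (3)·R2: [0, 0, 0]
R4 ← R4 − (7)·R2: [0, 0, 0]
R5 ← R5 − (10)·R2: [0, 0, 0]
2 nonzero rows, so rank(M) = 2.
M has 3 columns; by rank–nullity, nullity = 3 − 2 = 1.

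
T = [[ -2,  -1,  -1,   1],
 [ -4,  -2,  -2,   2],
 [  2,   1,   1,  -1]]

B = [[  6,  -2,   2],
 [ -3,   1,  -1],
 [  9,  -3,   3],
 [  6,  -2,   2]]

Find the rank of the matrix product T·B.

First compute TB:
[[-12,   4,  -4],
 [-24,   8,  -8],
 [ 12,  -4,   4]]
Now row reduce the product.
R2 ← R2 − (2)·R1: [0, 0, 0]
R3 ← R3 + R1: [0, 0, 0]
1 nonzero row, so rank(TB) = 1.

1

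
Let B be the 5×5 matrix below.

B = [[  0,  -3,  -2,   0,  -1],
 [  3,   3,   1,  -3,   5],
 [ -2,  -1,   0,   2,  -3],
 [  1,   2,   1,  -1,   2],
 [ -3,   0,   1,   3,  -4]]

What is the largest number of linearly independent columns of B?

2

Row reduce to echelon form.
Swap R1 ↔ R2
R3 ← R3 + (2/3)·R1: [0, 1, 2/3, 0, 1/3]
R4 ← R4 − (1/3)·R1: [0, 1, 2/3, 0, 1/3]
R5 ← R5 + R1: [0, 3, 2, 0, 1]
R3 ← R3 + (1/3)·R2: [0, 0, 0, 0, 0]
R4 ← R4 + (1/3)·R2: [0, 0, 0, 0, 0]
R5 ← R5 + R2: [0, 0, 0, 0, 0]
Echelon form has 2 nonzero rows, so rank(B) = 2.
The rank gives the maximum number of linearly independent columns: 2.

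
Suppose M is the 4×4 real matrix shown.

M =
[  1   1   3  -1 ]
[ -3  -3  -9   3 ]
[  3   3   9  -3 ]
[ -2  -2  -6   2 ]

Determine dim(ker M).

3

Row reduce to echelon form.
R2 ← R2 + (3)·R1: [0, 0, 0, 0]
R3 ← R3 − (3)·R1: [0, 0, 0, 0]
R4 ← R4 + (2)·R1: [0, 0, 0, 0]
1 nonzero row, so rank(M) = 1.
M has 4 columns; by rank–nullity, nullity = 4 − 1 = 3.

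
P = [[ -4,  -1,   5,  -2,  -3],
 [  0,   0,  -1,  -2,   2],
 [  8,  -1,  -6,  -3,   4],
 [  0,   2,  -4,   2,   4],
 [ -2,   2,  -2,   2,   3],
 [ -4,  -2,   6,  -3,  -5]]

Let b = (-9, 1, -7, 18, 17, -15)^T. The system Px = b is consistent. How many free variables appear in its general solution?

Row reduce the augmented matrix [P | b].
R3 ← R3 + (2)·R1: [0, -3, 4, -7, -2, -25]
R5 ← R5 − (1/2)·R1: [0, 5/2, -9/2, 3, 9/2, 43/2]
R6 ← R6 − R1: [0, -1, 1, -1, -2, -6]
Swap R2 ↔ R3
R4 ← R4 + (2/3)·R2: [0, 0, -4/3, -8/3, 8/3, 4/3]
R5 ← R5 + (5/6)·R2: [0, 0, -7/6, -17/6, 17/6, 2/3]
R6 ← R6 − (1/3)·R2: [0, 0, -1/3, 4/3, -4/3, 7/3]
R4 ← R4 − (4/3)·R3: [0, 0, 0, 0, 0, 0]
R5 ← R5 − (7/6)·R3: [0, 0, 0, -1/2, 1/2, -1/2]
R6 ← R6 − (1/3)·R3: [0, 0, 0, 2, -2, 2]
Swap R4 ↔ R5
R6 ← R6 + (4)·R4: [0, 0, 0, 0, 0, 0]
The echelon form has 4 nonzero rows, and every pivot lies in the first 5 columns, so rank(P) = rank([P|b]) = 4.
The system is consistent.
Free variables = (unknowns) − (rank) = 5 − 4 = 1.

1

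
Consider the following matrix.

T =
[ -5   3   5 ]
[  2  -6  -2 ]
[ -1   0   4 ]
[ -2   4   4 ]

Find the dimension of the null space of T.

0

Row reduce to echelon form.
R2 ← R2 + (2/5)·R1: [0, -24/5, 0]
R3 ← R3 − (1/5)·R1: [0, -3/5, 3]
R4 ← R4 − (2/5)·R1: [0, 14/5, 2]
R3 ← R3 − (1/8)·R2: [0, 0, 3]
R4 ← R4 + (7/12)·R2: [0, 0, 2]
R4 ← R4 − (2/3)·R3: [0, 0, 0]
3 nonzero rows, so rank(T) = 3.
T has 3 columns; by rank–nullity, nullity = 3 − 3 = 0.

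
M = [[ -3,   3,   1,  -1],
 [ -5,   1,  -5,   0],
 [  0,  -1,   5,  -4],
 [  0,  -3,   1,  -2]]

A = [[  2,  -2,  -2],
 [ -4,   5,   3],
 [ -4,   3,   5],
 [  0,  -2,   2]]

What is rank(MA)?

2

First compute MA:
[[-22,  26,  18],
 [  6,   0, -12],
 [-16,  18,  14],
 [  8,  -8,  -8]]
Now row reduce the product.
R2 ← R2 + (3/11)·R1: [0, 78/11, -78/11]
R3 ← R3 − (8/11)·R1: [0, -10/11, 10/11]
R4 ← R4 + (4/11)·R1: [0, 16/11, -16/11]
R3 ← R3 + (5/39)·R2: [0, 0, 0]
R4 ← R4 − (8/39)·R2: [0, 0, 0]
2 nonzero rows, so rank(MA) = 2.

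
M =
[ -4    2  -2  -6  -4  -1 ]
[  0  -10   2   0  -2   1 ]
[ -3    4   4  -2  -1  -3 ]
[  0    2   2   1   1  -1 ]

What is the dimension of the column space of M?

Row reduce to echelon form.
R3 ← R3 − (3/4)·R1: [0, 5/2, 11/2, 5/2, 2, -9/4]
R3 ← R3 + (1/4)·R2: [0, 0, 6, 5/2, 3/2, -2]
R4 ← R4 + (1/5)·R2: [0, 0, 12/5, 1, 3/5, -4/5]
R4 ← R4 − (2/5)·R3: [0, 0, 0, 0, 0, 0]
Echelon form has 3 nonzero rows, so rank(M) = 3.
The column space has dimension equal to the rank: 3.

3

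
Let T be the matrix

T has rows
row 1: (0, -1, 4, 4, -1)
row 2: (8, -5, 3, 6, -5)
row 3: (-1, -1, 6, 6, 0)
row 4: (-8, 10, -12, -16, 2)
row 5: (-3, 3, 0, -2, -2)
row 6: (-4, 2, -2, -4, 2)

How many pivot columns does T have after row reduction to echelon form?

Row reduce to echelon form.
Swap R1 ↔ R2
R3 ← R3 + (1/8)·R1: [0, -13/8, 51/8, 27/4, -5/8]
R4 ← R4 + R1: [0, 5, -9, -10, -3]
R5 ← R5 + (3/8)·R1: [0, 9/8, 9/8, 1/4, -31/8]
R6 ← R6 + (1/2)·R1: [0, -1/2, -1/2, -1, -1/2]
R3 ← R3 − (13/8)·R2: [0, 0, -1/8, 1/4, 1]
R4 ← R4 + (5)·R2: [0, 0, 11, 10, -8]
R5 ← R5 + (9/8)·R2: [0, 0, 45/8, 19/4, -5]
R6 ← R6 − (1/2)·R2: [0, 0, -5/2, -3, 0]
R4 ← R4 + (88)·R3: [0, 0, 0, 32, 80]
R5 ← R5 + (45)·R3: [0, 0, 0, 16, 40]
R6 ← R6 − (20)·R3: [0, 0, 0, -8, -20]
R5 ← R5 − (1/2)·R4: [0, 0, 0, 0, 0]
R6 ← R6 + (1/4)·R4: [0, 0, 0, 0, 0]
Echelon form has 4 nonzero rows, so rank(T) = 4.
Each nonzero row contributes one pivot column: 4 pivot columns.

4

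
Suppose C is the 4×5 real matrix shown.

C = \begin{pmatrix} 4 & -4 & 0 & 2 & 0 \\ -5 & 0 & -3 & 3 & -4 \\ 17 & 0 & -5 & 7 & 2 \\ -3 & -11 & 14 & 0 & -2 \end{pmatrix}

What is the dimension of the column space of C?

4

Row reduce to echelon form.
R2 ← R2 + (5/4)·R1: [0, -5, -3, 11/2, -4]
R3 ← R3 − (17/4)·R1: [0, 17, -5, -3/2, 2]
R4 ← R4 + (3/4)·R1: [0, -14, 14, 3/2, -2]
R3 ← R3 + (17/5)·R2: [0, 0, -76/5, 86/5, -58/5]
R4 ← R4 − (14/5)·R2: [0, 0, 112/5, -139/10, 46/5]
R4 ← R4 + (28/19)·R3: [0, 0, 0, 435/38, -150/19]
Echelon form has 4 nonzero rows, so rank(C) = 4.
The column space has dimension equal to the rank: 4.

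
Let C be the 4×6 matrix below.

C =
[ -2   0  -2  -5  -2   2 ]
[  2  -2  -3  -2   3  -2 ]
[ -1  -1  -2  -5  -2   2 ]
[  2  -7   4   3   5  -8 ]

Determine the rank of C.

4

Row reduce to echelon form.
R2 ← R2 + R1: [0, -2, -5, -7, 1, 0]
R3 ← R3 − (1/2)·R1: [0, -1, -1, -5/2, -1, 1]
R4 ← R4 + R1: [0, -7, 2, -2, 3, -6]
R3 ← R3 − (1/2)·R2: [0, 0, 3/2, 1, -3/2, 1]
R4 ← R4 − (7/2)·R2: [0, 0, 39/2, 45/2, -1/2, -6]
R4 ← R4 − (13)·R3: [0, 0, 0, 19/2, 19, -19]
Echelon form has 4 nonzero rows, so rank(C) = 4.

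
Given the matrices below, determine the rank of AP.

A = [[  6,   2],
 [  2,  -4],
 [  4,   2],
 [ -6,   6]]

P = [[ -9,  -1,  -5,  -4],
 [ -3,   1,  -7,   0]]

First compute AP:
[[-60,  -4, -44, -24],
 [ -6,  -6,  18,  -8],
 [-42,  -2, -34, -16],
 [ 36,  12, -12,  24]]
Now row reduce the product.
R2 ← R2 − (1/10)·R1: [0, -28/5, 112/5, -28/5]
R3 ← R3 − (7/10)·R1: [0, 4/5, -16/5, 4/5]
R4 ← R4 + (3/5)·R1: [0, 48/5, -192/5, 48/5]
R3 ← R3 + (1/7)·R2: [0, 0, 0, 0]
R4 ← R4 + (12/7)·R2: [0, 0, 0, 0]
2 nonzero rows, so rank(AP) = 2.

2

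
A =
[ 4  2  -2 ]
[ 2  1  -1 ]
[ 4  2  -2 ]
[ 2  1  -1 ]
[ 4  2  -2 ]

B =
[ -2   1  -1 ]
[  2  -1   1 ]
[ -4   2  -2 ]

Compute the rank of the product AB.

1

First compute AB:
[[  4,  -2,   2],
 [  2,  -1,   1],
 [  4,  -2,   2],
 [  2,  -1,   1],
 [  4,  -2,   2]]
Now row reduce the product.
R2 ← R2 − (1/2)·R1: [0, 0, 0]
R3 ← R3 − R1: [0, 0, 0]
R4 ← R4 − (1/2)·R1: [0, 0, 0]
R5 ← R5 − R1: [0, 0, 0]
1 nonzero row, so rank(AB) = 1.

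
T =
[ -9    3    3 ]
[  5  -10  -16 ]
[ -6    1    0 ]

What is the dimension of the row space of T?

Row reduce to echelon form.
R2 ← R2 + (5/9)·R1: [0, -25/3, -43/3]
R3 ← R3 − (2/3)·R1: [0, -1, -2]
R3 ← R3 − (3/25)·R2: [0, 0, -7/25]
Echelon form has 3 nonzero rows, so rank(T) = 3.
The row space has dimension equal to the rank: 3.

3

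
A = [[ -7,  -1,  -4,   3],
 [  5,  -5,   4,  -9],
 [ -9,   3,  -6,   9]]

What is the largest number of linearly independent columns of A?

Row reduce to echelon form.
R2 ← R2 + (5/7)·R1: [0, -40/7, 8/7, -48/7]
R3 ← R3 − (9/7)·R1: [0, 30/7, -6/7, 36/7]
R3 ← R3 + (3/4)·R2: [0, 0, 0, 0]
Echelon form has 2 nonzero rows, so rank(A) = 2.
The rank gives the maximum number of linearly independent columns: 2.

2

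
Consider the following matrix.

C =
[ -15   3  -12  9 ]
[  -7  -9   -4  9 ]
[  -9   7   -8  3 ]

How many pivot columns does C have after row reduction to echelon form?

2

Row reduce to echelon form.
R2 ← R2 − (7/15)·R1: [0, -52/5, 8/5, 24/5]
R3 ← R3 − (3/5)·R1: [0, 26/5, -4/5, -12/5]
R3 ← R3 + (1/2)·R2: [0, 0, 0, 0]
Echelon form has 2 nonzero rows, so rank(C) = 2.
Each nonzero row contributes one pivot column: 2 pivot columns.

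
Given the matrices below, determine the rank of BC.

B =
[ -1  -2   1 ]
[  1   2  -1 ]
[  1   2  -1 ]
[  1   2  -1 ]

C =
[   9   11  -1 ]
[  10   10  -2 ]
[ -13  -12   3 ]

1

First compute BC:
[[-42, -43,   8],
 [ 42,  43,  -8],
 [ 42,  43,  -8],
 [ 42,  43,  -8]]
Now row reduce the product.
R2 ← R2 + R1: [0, 0, 0]
R3 ← R3 + R1: [0, 0, 0]
R4 ← R4 + R1: [0, 0, 0]
1 nonzero row, so rank(BC) = 1.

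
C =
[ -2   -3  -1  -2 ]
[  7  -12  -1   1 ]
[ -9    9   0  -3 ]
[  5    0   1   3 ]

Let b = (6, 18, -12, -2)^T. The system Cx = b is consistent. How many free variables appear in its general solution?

2

Row reduce the augmented matrix [C | b].
R2 ← R2 + (7/2)·R1: [0, -45/2, -9/2, -6, 39]
R3 ← R3 − (9/2)·R1: [0, 45/2, 9/2, 6, -39]
R4 ← R4 + (5/2)·R1: [0, -15/2, -3/2, -2, 13]
R3 ← R3 + R2: [0, 0, 0, 0, 0]
R4 ← R4 − (1/3)·R2: [0, 0, 0, 0, 0]
The echelon form has 2 nonzero rows, and every pivot lies in the first 4 columns, so rank(C) = rank([C|b]) = 2.
The system is consistent.
Free variables = (unknowns) − (rank) = 4 − 2 = 2.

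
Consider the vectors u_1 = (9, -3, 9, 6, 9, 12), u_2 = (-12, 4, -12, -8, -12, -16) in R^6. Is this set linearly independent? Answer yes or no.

Form the matrix with these vectors as rows and row reduce.
R2 ← R2 + (4/3)·R1: [0, 0, 0, 0, 0, 0]
1 nonzero row, so the 2 vectors span a space of dimension 1.
Since 1 < 2, the vectors are linearly dependent.

no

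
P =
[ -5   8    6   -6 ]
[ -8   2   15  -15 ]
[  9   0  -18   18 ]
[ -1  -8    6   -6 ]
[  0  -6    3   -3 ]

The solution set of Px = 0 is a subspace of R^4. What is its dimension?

2

Row reduce to echelon form.
R2 ← R2 − (8/5)·R1: [0, -54/5, 27/5, -27/5]
R3 ← R3 + (9/5)·R1: [0, 72/5, -36/5, 36/5]
R4 ← R4 − (1/5)·R1: [0, -48/5, 24/5, -24/5]
R3 ← R3 + (4/3)·R2: [0, 0, 0, 0]
R4 ← R4 − (8/9)·R2: [0, 0, 0, 0]
R5 ← R5 − (5/9)·R2: [0, 0, 0, 0]
2 nonzero rows, so rank(P) = 2.
P has 4 columns; by rank–nullity, nullity = 4 − 2 = 2.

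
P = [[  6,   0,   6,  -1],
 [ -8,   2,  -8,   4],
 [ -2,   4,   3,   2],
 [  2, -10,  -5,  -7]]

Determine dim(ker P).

Row reduce to echelon form.
R2 ← R2 + (4/3)·R1: [0, 2, 0, 8/3]
R3 ← R3 + (1/3)·R1: [0, 4, 5, 5/3]
R4 ← R4 − (1/3)·R1: [0, -10, -7, -20/3]
R3 ← R3 − (2)·R2: [0, 0, 5, -11/3]
R4 ← R4 + (5)·R2: [0, 0, -7, 20/3]
R4 ← R4 + (7/5)·R3: [0, 0, 0, 23/15]
4 nonzero rows, so rank(P) = 4.
P has 4 columns; by rank–nullity, nullity = 4 − 4 = 0.

0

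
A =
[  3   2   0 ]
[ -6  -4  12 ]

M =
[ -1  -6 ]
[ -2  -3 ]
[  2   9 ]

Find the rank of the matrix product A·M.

2

First compute AM:
[[ -7, -24],
 [ 38, 156]]
Now row reduce the product.
R2 ← R2 + (38/7)·R1: [0, 180/7]
2 nonzero rows, so rank(AM) = 2.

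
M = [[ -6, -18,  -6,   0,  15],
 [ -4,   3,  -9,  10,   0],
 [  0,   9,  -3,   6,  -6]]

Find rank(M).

2

Row reduce to echelon form.
R2 ← R2 − (2/3)·R1: [0, 15, -5, 10, -10]
R3 ← R3 − (3/5)·R2: [0, 0, 0, 0, 0]
Echelon form has 2 nonzero rows, so rank(M) = 2.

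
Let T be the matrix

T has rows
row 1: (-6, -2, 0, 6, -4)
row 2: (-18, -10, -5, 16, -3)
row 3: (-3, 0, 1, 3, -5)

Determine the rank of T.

3

Row reduce to echelon form.
R2 ← R2 − (3)·R1: [0, -4, -5, -2, 9]
R3 ← R3 − (1/2)·R1: [0, 1, 1, 0, -3]
R3 ← R3 + (1/4)·R2: [0, 0, -1/4, -1/2, -3/4]
Echelon form has 3 nonzero rows, so rank(T) = 3.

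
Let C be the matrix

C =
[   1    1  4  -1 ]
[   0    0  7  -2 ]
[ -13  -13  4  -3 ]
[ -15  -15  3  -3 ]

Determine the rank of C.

2

Row reduce to echelon form.
R3 ← R3 + (13)·R1: [0, 0, 56, -16]
R4 ← R4 + (15)·R1: [0, 0, 63, -18]
R3 ← R3 − (8)·R2: [0, 0, 0, 0]
R4 ← R4 − (9)·R2: [0, 0, 0, 0]
Echelon form has 2 nonzero rows, so rank(C) = 2.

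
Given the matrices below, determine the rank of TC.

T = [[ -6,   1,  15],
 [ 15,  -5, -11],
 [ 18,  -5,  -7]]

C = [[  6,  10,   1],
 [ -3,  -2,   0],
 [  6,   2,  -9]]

First compute TC:
[[ 51, -32, -141],
 [ 39, 138, 114],
 [ 81, 176,  81]]
Now row reduce the product.
R2 ← R2 − (13/17)·R1: [0, 2762/17, 3771/17]
R3 ← R3 − (27/17)·R1: [0, 3856/17, 5184/17]
R3 ← R3 − (1928/1381)·R2: [0, 0, -6552/1381]
3 nonzero rows, so rank(TC) = 3.

3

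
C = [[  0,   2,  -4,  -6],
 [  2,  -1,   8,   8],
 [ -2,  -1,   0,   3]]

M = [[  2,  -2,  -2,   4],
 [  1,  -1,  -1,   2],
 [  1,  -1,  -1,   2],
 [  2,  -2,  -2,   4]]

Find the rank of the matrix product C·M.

First compute CM:
[[-14,  14,  14, -28],
 [ 27, -27, -27,  54],
 [  1,  -1,  -1,   2]]
Now row reduce the product.
R2 ← R2 + (27/14)·R1: [0, 0, 0, 0]
R3 ← R3 + (1/14)·R1: [0, 0, 0, 0]
1 nonzero row, so rank(CM) = 1.

1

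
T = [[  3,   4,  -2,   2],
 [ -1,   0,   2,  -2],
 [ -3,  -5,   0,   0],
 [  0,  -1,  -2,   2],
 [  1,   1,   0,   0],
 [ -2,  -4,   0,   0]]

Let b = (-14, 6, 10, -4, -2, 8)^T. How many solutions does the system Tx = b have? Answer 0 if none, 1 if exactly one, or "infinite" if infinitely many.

Row reduce the augmented matrix [T | b].
R2 ← R2 + (1/3)·R1: [0, 4/3, 4/3, -4/3, 4/3]
R3 ← R3 + R1: [0, -1, -2, 2, -4]
R5 ← R5 − (1/3)·R1: [0, -1/3, 2/3, -2/3, 8/3]
R6 ← R6 + (2/3)·R1: [0, -4/3, -4/3, 4/3, -4/3]
R3 ← R3 + (3/4)·R2: [0, 0, -1, 1, -3]
R4 ← R4 + (3/4)·R2: [0, 0, -1, 1, -3]
R5 ← R5 + (1/4)·R2: [0, 0, 1, -1, 3]
R6 ← R6 + R2: [0, 0, 0, 0, 0]
R4 ← R4 − R3: [0, 0, 0, 0, 0]
R5 ← R5 + R3: [0, 0, 0, 0, 0]
The echelon form has 3 nonzero rows, and every pivot lies in the first 4 columns, so rank(T) = rank([T|b]) = 3.
The system is consistent.
rank = 3 < 4 unknowns, so there are infinitely many solutions.

infinite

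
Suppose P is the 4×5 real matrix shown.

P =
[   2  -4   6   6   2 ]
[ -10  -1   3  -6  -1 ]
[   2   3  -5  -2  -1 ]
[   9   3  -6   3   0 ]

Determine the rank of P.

Row reduce to echelon form.
R2 ← R2 + (5)·R1: [0, -21, 33, 24, 9]
R3 ← R3 − R1: [0, 7, -11, -8, -3]
R4 ← R4 − (9/2)·R1: [0, 21, -33, -24, -9]
R3 ← R3 + (1/3)·R2: [0, 0, 0, 0, 0]
R4 ← R4 + R2: [0, 0, 0, 0, 0]
Echelon form has 2 nonzero rows, so rank(P) = 2.

2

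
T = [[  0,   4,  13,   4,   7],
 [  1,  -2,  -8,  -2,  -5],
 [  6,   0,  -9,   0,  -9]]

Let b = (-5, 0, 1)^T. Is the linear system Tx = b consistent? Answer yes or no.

no

Row reduce the augmented matrix [T | b].
Swap R1 ↔ R2
R3 ← R3 − (6)·R1: [0, 12, 39, 12, 21, 1]
R3 ← R3 − (3)·R2: [0, 0, 0, 0, 0, 16]
The echelon form has 3 nonzero rows; the last pivot sits in the augmented column, so rank(T) = 2 but rank([T|b]) = 3.
Since the ranks differ, the system is inconsistent.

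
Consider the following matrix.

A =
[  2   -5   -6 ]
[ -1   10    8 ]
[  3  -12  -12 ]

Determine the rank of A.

Row reduce to echelon form.
R2 ← R2 + (1/2)·R1: [0, 15/2, 5]
R3 ← R3 − (3/2)·R1: [0, -9/2, -3]
R3 ← R3 + (3/5)·R2: [0, 0, 0]
Echelon form has 2 nonzero rows, so rank(A) = 2.

2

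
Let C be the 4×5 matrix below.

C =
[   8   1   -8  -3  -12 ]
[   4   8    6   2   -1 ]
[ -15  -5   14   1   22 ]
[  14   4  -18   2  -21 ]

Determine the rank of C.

Row reduce to echelon form.
R2 ← R2 − (1/2)·R1: [0, 15/2, 10, 7/2, 5]
R3 ← R3 + (15/8)·R1: [0, -25/8, -1, -37/8, -1/2]
R4 ← R4 − (7/4)·R1: [0, 9/4, -4, 29/4, 0]
R3 ← R3 + (5/12)·R2: [0, 0, 19/6, -19/6, 19/12]
R4 ← R4 − (3/10)·R2: [0, 0, -7, 31/5, -3/2]
R4 ← R4 + (42/19)·R3: [0, 0, 0, -4/5, 2]
Echelon form has 4 nonzero rows, so rank(C) = 4.

4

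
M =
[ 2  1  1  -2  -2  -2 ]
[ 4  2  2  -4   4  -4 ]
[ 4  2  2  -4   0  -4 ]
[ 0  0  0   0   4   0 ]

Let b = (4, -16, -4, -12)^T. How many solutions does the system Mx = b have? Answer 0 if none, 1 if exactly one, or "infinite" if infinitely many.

infinite

Row reduce the augmented matrix [M | b].
R2 ← R2 − (2)·R1: [0, 0, 0, 0, 8, 0, -24]
R3 ← R3 − (2)·R1: [0, 0, 0, 0, 4, 0, -12]
R3 ← R3 − (1/2)·R2: [0, 0, 0, 0, 0, 0, 0]
R4 ← R4 − (1/2)·R2: [0, 0, 0, 0, 0, 0, 0]
The echelon form has 2 nonzero rows, and every pivot lies in the first 6 columns, so rank(M) = rank([M|b]) = 2.
The system is consistent.
rank = 2 < 6 unknowns, so there are infinitely many solutions.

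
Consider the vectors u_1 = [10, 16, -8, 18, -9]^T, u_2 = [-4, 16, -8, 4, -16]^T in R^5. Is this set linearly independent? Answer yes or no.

yes

Form the matrix with these vectors as rows and row reduce.
R2 ← R2 + (2/5)·R1: [0, 112/5, -56/5, 56/5, -98/5]
2 nonzero rows, so the 2 vectors span a space of dimension 2.
Since 2 = 2, the vectors are linearly independent.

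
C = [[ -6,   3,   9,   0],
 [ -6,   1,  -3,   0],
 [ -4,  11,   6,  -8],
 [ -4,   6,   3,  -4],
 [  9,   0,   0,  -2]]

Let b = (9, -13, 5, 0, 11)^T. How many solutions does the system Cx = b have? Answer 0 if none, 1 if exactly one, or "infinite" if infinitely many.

infinite

Row reduce the augmented matrix [C | b].
R2 ← R2 − R1: [0, -2, -12, 0, -22]
R3 ← R3 − (2/3)·R1: [0, 9, 0, -8, -1]
R4 ← R4 − (2/3)·R1: [0, 4, -3, -4, -6]
R5 ← R5 + (3/2)·R1: [0, 9/2, 27/2, -2, 49/2]
R3 ← R3 + (9/2)·R2: [0, 0, -54, -8, -100]
R4 ← R4 + (2)·R2: [0, 0, -27, -4, -50]
R5 ← R5 + (9/4)·R2: [0, 0, -27/2, -2, -25]
R4 ← R4 − (1/2)·R3: [0, 0, 0, 0, 0]
R5 ← R5 − (1/4)·R3: [0, 0, 0, 0, 0]
The echelon form has 3 nonzero rows, and every pivot lies in the first 4 columns, so rank(C) = rank([C|b]) = 3.
The system is consistent.
rank = 3 < 4 unknowns, so there are infinitely many solutions.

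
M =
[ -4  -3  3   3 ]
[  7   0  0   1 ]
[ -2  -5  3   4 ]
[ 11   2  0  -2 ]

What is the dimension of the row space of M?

Row reduce to echelon form.
R2 ← R2 + (7/4)·R1: [0, -21/4, 21/4, 25/4]
R3 ← R3 − (1/2)·R1: [0, -7/2, 3/2, 5/2]
R4 ← R4 + (11/4)·R1: [0, -25/4, 33/4, 25/4]
R3 ← R3 − (2/3)·R2: [0, 0, -2, -5/3]
R4 ← R4 − (25/21)·R2: [0, 0, 2, -25/21]
R4 ← R4 + R3: [0, 0, 0, -20/7]
Echelon form has 4 nonzero rows, so rank(M) = 4.
The row space has dimension equal to the rank: 4.

4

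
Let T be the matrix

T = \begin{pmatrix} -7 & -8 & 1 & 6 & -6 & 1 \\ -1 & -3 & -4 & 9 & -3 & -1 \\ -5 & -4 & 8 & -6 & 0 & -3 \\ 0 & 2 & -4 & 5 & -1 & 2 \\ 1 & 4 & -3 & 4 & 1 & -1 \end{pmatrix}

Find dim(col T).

Row reduce to echelon form.
R2 ← R2 − (1/7)·R1: [0, -13/7, -29/7, 57/7, -15/7, -8/7]
R3 ← R3 − (5/7)·R1: [0, 12/7, 51/7, -72/7, 30/7, -26/7]
R5 ← R5 + (1/7)·R1: [0, 20/7, -20/7, 34/7, 1/7, -6/7]
R3 ← R3 + (12/13)·R2: [0, 0, 45/13, -36/13, 30/13, -62/13]
R4 ← R4 + (14/13)·R2: [0, 0, -110/13, 179/13, -43/13, 10/13]
R5 ← R5 + (20/13)·R2: [0, 0, -120/13, 226/13, -41/13, -34/13]
R4 ← R4 + (22/9)·R3: [0, 0, 0, 7, 7/3, -98/9]
R5 ← R5 + (8/3)·R3: [0, 0, 0, 10, 3, -46/3]
R5 ← R5 − (10/7)·R4: [0, 0, 0, 0, -1/3, 2/9]
Echelon form has 5 nonzero rows, so rank(T) = 5.
The column space has dimension equal to the rank: 5.

5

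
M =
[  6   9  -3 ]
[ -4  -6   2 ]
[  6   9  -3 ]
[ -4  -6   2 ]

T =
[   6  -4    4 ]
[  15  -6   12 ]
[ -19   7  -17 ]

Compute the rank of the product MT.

First compute MT:
[[228, -99, 183],
 [-152,  66, -122],
 [228, -99, 183],
 [-152,  66, -122]]
Now row reduce the product.
R2 ← R2 + (2/3)·R1: [0, 0, 0]
R3 ← R3 − R1: [0, 0, 0]
R4 ← R4 + (2/3)·R1: [0, 0, 0]
1 nonzero row, so rank(MT) = 1.

1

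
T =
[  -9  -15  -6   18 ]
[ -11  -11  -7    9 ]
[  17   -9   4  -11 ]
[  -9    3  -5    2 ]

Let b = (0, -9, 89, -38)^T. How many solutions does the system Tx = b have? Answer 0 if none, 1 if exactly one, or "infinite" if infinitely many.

1

Row reduce the augmented matrix [T | b].
R2 ← R2 − (11/9)·R1: [0, 22/3, 1/3, -13, -9]
R3 ← R3 + (17/9)·R1: [0, -112/3, -22/3, 23, 89]
R4 ← R4 − R1: [0, 18, 1, -16, -38]
R3 ← R3 + (56/11)·R2: [0, 0, -62/11, -475/11, 475/11]
R4 ← R4 − (27/11)·R2: [0, 0, 2/11, 175/11, -175/11]
R4 ← R4 + (1/31)·R3: [0, 0, 0, 450/31, -450/31]
The echelon form has 4 nonzero rows, and every pivot lies in the first 4 columns, so rank(T) = rank([T|b]) = 4.
The system is consistent.
rank = 4 = number of unknowns, so the solution is unique.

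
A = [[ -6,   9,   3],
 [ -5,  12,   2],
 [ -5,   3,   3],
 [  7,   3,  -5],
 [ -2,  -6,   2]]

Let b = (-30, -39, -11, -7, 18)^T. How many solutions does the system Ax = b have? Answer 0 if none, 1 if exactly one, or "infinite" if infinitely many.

infinite

Row reduce the augmented matrix [A | b].
R2 ← R2 − (5/6)·R1: [0, 9/2, -1/2, -14]
R3 ← R3 − (5/6)·R1: [0, -9/2, 1/2, 14]
R4 ← R4 + (7/6)·R1: [0, 27/2, -3/2, -42]
R5 ← R5 − (1/3)·R1: [0, -9, 1, 28]
R3 ← R3 + R2: [0, 0, 0, 0]
R4 ← R4 − (3)·R2: [0, 0, 0, 0]
R5 ← R5 + (2)·R2: [0, 0, 0, 0]
The echelon form has 2 nonzero rows, and every pivot lies in the first 3 columns, so rank(A) = rank([A|b]) = 2.
The system is consistent.
rank = 2 < 3 unknowns, so there are infinitely many solutions.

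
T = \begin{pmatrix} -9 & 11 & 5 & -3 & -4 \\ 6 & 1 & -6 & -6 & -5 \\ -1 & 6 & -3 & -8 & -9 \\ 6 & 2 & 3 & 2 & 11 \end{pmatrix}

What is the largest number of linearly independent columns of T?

Row reduce to echelon form.
R2 ← R2 + (2/3)·R1: [0, 25/3, -8/3, -8, -23/3]
R3 ← R3 − (1/9)·R1: [0, 43/9, -32/9, -23/3, -77/9]
R4 ← R4 + (2/3)·R1: [0, 28/3, 19/3, 0, 25/3]
R3 ← R3 − (43/75)·R2: [0, 0, -152/75, -77/25, -104/25]
R4 ← R4 − (28/25)·R2: [0, 0, 233/25, 224/25, 423/25]
R4 ← R4 + (699/152)·R3: [0, 0, 0, -791/152, -42/19]
Echelon form has 4 nonzero rows, so rank(T) = 4.
The rank gives the maximum number of linearly independent columns: 4.

4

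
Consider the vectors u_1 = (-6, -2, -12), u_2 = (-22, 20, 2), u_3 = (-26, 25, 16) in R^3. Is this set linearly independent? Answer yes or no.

yes

Form the matrix with these vectors as rows and row reduce.
R2 ← R2 − (11/3)·R1: [0, 82/3, 46]
R3 ← R3 − (13/3)·R1: [0, 101/3, 68]
R3 ← R3 − (101/82)·R2: [0, 0, 465/41]
3 nonzero rows, so the 3 vectors span a space of dimension 3.
Since 3 = 3, the vectors are linearly independent.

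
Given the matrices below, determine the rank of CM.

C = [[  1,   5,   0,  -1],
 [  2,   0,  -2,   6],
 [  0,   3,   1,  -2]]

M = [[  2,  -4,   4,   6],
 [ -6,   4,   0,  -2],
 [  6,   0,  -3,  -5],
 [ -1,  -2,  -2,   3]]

First compute CM:
[[-27,  18,   6,  -7],
 [-14, -20,   2,  40],
 [-10,  16,   1, -17]]
Now row reduce the product.
R2 ← R2 − (14/27)·R1: [0, -88/3, -10/9, 1178/27]
R3 ← R3 − (10/27)·R1: [0, 28/3, -11/9, -389/27]
R3 ← R3 + (7/22)·R2: [0, 0, -52/33, -52/99]
3 nonzero rows, so rank(CM) = 3.

3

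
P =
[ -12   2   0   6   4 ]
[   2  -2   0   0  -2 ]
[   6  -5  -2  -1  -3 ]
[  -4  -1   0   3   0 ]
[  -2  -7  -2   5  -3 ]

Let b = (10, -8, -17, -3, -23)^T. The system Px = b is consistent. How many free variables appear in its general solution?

2

Row reduce the augmented matrix [P | b].
R2 ← R2 + (1/6)·R1: [0, -5/3, 0, 1, -4/3, -19/3]
R3 ← R3 + (1/2)·R1: [0, -4, -2, 2, -1, -12]
R4 ← R4 − (1/3)·R1: [0, -5/3, 0, 1, -4/3, -19/3]
R5 ← R5 − (1/6)·R1: [0, -22/3, -2, 4, -11/3, -74/3]
R3 ← R3 − (12/5)·R2: [0, 0, -2, -2/5, 11/5, 16/5]
R4 ← R4 − R2: [0, 0, 0, 0, 0, 0]
R5 ← R5 − (22/5)·R2: [0, 0, -2, -2/5, 11/5, 16/5]
R5 ← R5 − R3: [0, 0, 0, 0, 0, 0]
The echelon form has 3 nonzero rows, and every pivot lies in the first 5 columns, so rank(P) = rank([P|b]) = 3.
The system is consistent.
Free variables = (unknowns) − (rank) = 5 − 3 = 2.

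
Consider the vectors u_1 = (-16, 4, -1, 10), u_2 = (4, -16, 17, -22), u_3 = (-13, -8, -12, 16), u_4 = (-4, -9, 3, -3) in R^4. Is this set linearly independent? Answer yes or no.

Form the matrix with these vectors as rows and row reduce.
R2 ← R2 + (1/4)·R1: [0, -15, 67/4, -39/2]
R3 ← R3 − (13/16)·R1: [0, -45/4, -179/16, 63/8]
R4 ← R4 − (1/4)·R1: [0, -10, 13/4, -11/2]
R3 ← R3 − (3/4)·R2: [0, 0, -95/4, 45/2]
R4 ← R4 − (2/3)·R2: [0, 0, -95/12, 15/2]
R4 ← R4 − (1/3)·R3: [0, 0, 0, 0]
3 nonzero rows, so the 4 vectors span a space of dimension 3.
Since 3 < 4, the vectors are linearly dependent.

no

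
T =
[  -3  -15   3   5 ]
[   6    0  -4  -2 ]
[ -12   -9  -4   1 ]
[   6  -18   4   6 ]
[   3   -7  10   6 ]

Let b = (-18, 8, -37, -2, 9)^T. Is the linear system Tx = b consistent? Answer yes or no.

yes

Row reduce the augmented matrix [T | b].
R2 ← R2 + (2)·R1: [0, -30, 2, 8, -28]
R3 ← R3 − (4)·R1: [0, 51, -16, -19, 35]
R4 ← R4 + (2)·R1: [0, -48, 10, 16, -38]
R5 ← R5 + R1: [0, -22, 13, 11, -9]
R3 ← R3 + (17/10)·R2: [0, 0, -63/5, -27/5, -63/5]
R4 ← R4 − (8/5)·R2: [0, 0, 34/5, 16/5, 34/5]
R5 ← R5 − (11/15)·R2: [0, 0, 173/15, 77/15, 173/15]
R4 ← R4 + (34/63)·R3: [0, 0, 0, 2/7, 0]
R5 ← R5 + (173/189)·R3: [0, 0, 0, 4/21, 0]
R5 ← R5 − (2/3)·R4: [0, 0, 0, 0, 0]
The echelon form has 4 nonzero rows, and every pivot lies in the first 4 columns, so rank(T) = rank([T|b]) = 4.
The system is consistent.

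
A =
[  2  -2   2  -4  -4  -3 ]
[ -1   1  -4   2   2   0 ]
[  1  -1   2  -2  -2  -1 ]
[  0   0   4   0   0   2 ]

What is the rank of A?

2

Row reduce to echelon form.
R2 ← R2 + (1/2)·R1: [0, 0, -3, 0, 0, -3/2]
R3 ← R3 − (1/2)·R1: [0, 0, 1, 0, 0, 1/2]
R3 ← R3 + (1/3)·R2: [0, 0, 0, 0, 0, 0]
R4 ← R4 + (4/3)·R2: [0, 0, 0, 0, 0, 0]
Echelon form has 2 nonzero rows, so rank(A) = 2.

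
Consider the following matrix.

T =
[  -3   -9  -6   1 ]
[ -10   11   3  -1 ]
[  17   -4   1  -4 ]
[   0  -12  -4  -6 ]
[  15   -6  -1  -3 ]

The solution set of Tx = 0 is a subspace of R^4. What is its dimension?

Row reduce to echelon form.
R2 ← R2 − (10/3)·R1: [0, 41, 23, -13/3]
R3 ← R3 + (17/3)·R1: [0, -55, -33, 5/3]
R5 ← R5 + (5)·R1: [0, -51, -31, 2]
R3 ← R3 + (55/41)·R2: [0, 0, -88/41, -170/41]
R4 ← R4 + (12/41)·R2: [0, 0, 112/41, -298/41]
R5 ← R5 + (51/41)·R2: [0, 0, -98/41, -139/41]
R4 ← R4 + (14/11)·R3: [0, 0, 0, -138/11]
R5 ← R5 − (49/44)·R3: [0, 0, 0, 27/22]
R5 ← R5 + (9/92)·R4: [0, 0, 0, 0]
4 nonzero rows, so rank(T) = 4.
T has 4 columns; by rank–nullity, nullity = 4 − 4 = 0.

0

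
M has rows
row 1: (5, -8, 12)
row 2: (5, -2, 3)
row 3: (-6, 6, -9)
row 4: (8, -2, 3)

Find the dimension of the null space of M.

1

Row reduce to echelon form.
R2 ← R2 − R1: [0, 6, -9]
R3 ← R3 + (6/5)·R1: [0, -18/5, 27/5]
R4 ← R4 − (8/5)·R1: [0, 54/5, -81/5]
R3 ← R3 + (3/5)·R2: [0, 0, 0]
R4 ← R4 − (9/5)·R2: [0, 0, 0]
2 nonzero rows, so rank(M) = 2.
M has 3 columns; by rank–nullity, nullity = 3 − 2 = 1.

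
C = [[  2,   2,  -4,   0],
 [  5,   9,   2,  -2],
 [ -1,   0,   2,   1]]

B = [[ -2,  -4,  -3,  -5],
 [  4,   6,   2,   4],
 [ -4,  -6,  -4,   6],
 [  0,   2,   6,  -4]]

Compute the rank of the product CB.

First compute CB:
[[ 20,  28,  14, -26],
 [ 18,  18, -17,  31],
 [ -6,  -6,   1,  13]]
Now row reduce the product.
R2 ← R2 − (9/10)·R1: [0, -36/5, -148/5, 272/5]
R3 ← R3 + (3/10)·R1: [0, 12/5, 26/5, 26/5]
R3 ← R3 + (1/3)·R2: [0, 0, -14/3, 70/3]
3 nonzero rows, so rank(CB) = 3.

3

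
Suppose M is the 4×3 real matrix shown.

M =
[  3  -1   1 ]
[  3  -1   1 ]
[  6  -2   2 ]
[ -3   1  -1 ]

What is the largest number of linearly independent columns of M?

Row reduce to echelon form.
R2 ← R2 − R1: [0, 0, 0]
R3 ← R3 − (2)·R1: [0, 0, 0]
R4 ← R4 + R1: [0, 0, 0]
Echelon form has 1 nonzero row, so rank(M) = 1.
The rank gives the maximum number of linearly independent columns: 1.

1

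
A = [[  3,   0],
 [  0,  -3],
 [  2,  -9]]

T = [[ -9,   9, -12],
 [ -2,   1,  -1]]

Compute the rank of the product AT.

2

First compute AT:
[[-27,  27, -36],
 [  6,  -3,   3],
 [  0,   9, -15]]
Now row reduce the product.
R2 ← R2 + (2/9)·R1: [0, 3, -5]
R3 ← R3 − (3)·R2: [0, 0, 0]
2 nonzero rows, so rank(AT) = 2.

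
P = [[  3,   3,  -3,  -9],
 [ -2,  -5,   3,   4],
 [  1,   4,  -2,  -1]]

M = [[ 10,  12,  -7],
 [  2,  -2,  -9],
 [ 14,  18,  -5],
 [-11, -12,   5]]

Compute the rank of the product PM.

2

First compute PM:
[[ 93,  84, -78],
 [-32,  -8,  64],
 [  1, -20, -38]]
Now row reduce the product.
R2 ← R2 + (32/93)·R1: [0, 648/31, 1152/31]
R3 ← R3 − (1/93)·R1: [0, -648/31, -1152/31]
R3 ← R3 + R2: [0, 0, 0]
2 nonzero rows, so rank(PM) = 2.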